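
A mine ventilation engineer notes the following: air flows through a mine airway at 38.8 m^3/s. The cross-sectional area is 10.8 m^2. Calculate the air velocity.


3.5926 m/s

Velocity = flow rate / cross-sectional area
= 38.8 / 10.8
= 3.5926 m/s


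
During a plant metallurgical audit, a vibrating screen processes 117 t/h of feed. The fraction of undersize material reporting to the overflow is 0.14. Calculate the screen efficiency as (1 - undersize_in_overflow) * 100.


Screen efficiency = (1 - fraction of undersize in overflow) * 100
= (1 - 0.14) * 100
= 0.86 * 100
= 86.0%

86.0%


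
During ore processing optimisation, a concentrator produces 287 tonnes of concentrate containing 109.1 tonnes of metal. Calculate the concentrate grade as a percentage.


Grade = (metal in concentrate / concentrate mass) * 100
= (109.1 / 287) * 100
= 0.3801393728 * 100
= 38.0139%

38.0139%


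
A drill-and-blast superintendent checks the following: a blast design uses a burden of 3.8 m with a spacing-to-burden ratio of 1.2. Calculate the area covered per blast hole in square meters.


First, find the spacing:
Spacing = burden * ratio = 3.8 * 1.2
= 4.56 m
Then, calculate the area:
Area = burden * spacing = 3.8 * 4.56
= 17.328 m^2

17.328 m^2


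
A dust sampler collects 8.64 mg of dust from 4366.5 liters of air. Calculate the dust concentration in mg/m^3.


1.9787 mg/m^3

Convert liters to m^3: 1 m^3 = 1000 L
Concentration = mass / volume * 1000
= 8.64 / 4366.5 * 1000
= 0.001978701477 * 1000
= 1.9787 mg/m^3


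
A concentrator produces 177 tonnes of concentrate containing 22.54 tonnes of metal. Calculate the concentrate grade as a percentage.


12.7345%

Grade = (metal in concentrate / concentrate mass) * 100
= (22.54 / 177) * 100
= 0.1273446328 * 100
= 12.7345%


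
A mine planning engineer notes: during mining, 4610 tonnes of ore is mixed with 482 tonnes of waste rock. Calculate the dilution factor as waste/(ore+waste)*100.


Total material = ore + waste
= 4610 + 482 = 5092 tonnes
Dilution = waste / total * 100
= 482 / 5092 * 100
= 0.09465828751 * 100
= 9.4658%

9.4658%


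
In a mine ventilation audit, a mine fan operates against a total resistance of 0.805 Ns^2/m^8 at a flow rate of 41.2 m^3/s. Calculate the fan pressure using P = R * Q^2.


1366.4392 Pa

Compute Q^2:
Q^2 = 41.2^2 = 1697.44
Compute pressure:
P = R * Q^2 = 0.805 * 1697.44
= 1366.4392 Pa


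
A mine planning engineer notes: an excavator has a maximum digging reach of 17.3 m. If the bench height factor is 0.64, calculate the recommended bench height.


11.072 m

Bench height = reach * factor
= 17.3 * 0.64
= 11.072 m


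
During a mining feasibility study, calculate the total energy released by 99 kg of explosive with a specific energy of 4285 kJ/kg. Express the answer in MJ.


424.215 MJ

Energy = mass * specific_energy / 1000
= 99 * 4285 / 1000
= 424215 / 1000
= 424.215 MJ


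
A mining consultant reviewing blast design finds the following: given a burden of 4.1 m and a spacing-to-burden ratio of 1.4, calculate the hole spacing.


Spacing = burden * ratio
= 4.1 * 1.4
= 5.74 m

5.74 m


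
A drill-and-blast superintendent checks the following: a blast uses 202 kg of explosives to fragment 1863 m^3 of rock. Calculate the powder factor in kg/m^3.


Powder factor = explosive mass / rock volume
= 202 / 1863
= 0.1084 kg/m^3

0.1084 kg/m^3


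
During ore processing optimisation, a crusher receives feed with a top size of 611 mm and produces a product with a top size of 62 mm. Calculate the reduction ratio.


Reduction ratio = feed size / product size
= 611 / 62
= 9.8548

9.8548


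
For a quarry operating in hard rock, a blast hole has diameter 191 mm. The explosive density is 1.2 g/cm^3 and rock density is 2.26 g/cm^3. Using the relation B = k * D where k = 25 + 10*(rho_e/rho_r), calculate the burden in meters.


5.7892 m

First, compute k:
rho_e / rho_r = 1.2 / 2.26 = 0.5309734513
k = 25 + 10 * 0.5309734513 = 30.30973451
Then, compute burden:
B = k * D / 1000 = 30.30973451 * 191 / 1000
= 5789.159292 / 1000
= 5.7892 m


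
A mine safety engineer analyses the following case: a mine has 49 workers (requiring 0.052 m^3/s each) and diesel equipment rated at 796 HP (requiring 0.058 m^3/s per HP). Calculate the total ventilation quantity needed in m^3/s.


48.716 m^3/s

Airflow for workers:
Q_people = 49 * 0.052 = 2.548 m^3/s
Airflow for diesel equipment:
Q_diesel = 796 * 0.058 = 46.168 m^3/s
Total ventilation:
Q_total = 2.548 + 46.168
= 48.716 m^3/s


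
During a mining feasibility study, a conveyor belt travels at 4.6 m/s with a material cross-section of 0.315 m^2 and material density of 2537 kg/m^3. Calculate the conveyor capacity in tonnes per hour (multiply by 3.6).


13234.0068 t/h

Volumetric flow = speed * area
= 4.6 * 0.315 = 1.449 m^3/s
Mass flow = volumetric * density
= 1.449 * 2537 = 3676.113 kg/s
Convert to t/h: multiply by 3.6
Capacity = 3676.113 * 3.6
= 13234.0068 t/h


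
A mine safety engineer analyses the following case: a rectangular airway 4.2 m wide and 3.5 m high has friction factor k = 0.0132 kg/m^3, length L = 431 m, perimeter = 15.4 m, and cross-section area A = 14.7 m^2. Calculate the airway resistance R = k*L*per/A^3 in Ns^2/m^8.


Compute the numerator:
k * L * per = 0.0132 * 431 * 15.4
= 87.61368
Compute the denominator:
A^3 = 14.7^3 = 3176.523
Resistance:
R = 87.61368 / 3176.523
= 0.0276 Ns^2/m^8

0.0276 Ns^2/m^8


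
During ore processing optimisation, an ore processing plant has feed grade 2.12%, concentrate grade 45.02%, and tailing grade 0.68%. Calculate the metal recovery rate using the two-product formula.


Using the two-product formula:
R = 100 * c * (f - t) / (f * (c - t))
Numerator = 100 * 45.02 * (2.12 - 0.68)
= 100 * 45.02 * 1.44
= 6482.88
Denominator = 2.12 * (45.02 - 0.68)
= 2.12 * 44.34
= 94.0008
R = 6482.88 / 94.0008
= 68.9662%

68.9662%


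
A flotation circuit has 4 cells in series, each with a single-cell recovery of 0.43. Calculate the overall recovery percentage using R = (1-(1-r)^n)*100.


89.444%

Complement of single-cell recovery:
1 - r = 1 - 0.43 = 0.57
Raise to power n:
(1 - r)^4 = 0.57^4 = 0.10556001
Overall recovery:
R = (1 - 0.10556001) * 100
= 89.444%


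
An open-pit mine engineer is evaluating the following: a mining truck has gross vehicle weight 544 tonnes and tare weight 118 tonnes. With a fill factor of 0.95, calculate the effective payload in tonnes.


404.7 tonnes

Maximum payload = gross - tare
= 544 - 118 = 426 tonnes
Effective payload = max payload * fill factor
= 426 * 0.95
= 404.7 tonnes


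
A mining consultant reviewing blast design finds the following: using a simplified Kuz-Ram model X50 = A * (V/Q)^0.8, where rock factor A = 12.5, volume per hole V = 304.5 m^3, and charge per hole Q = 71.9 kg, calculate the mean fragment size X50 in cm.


Compute V/Q:
V/Q = 304.5 / 71.9 = 4.235048679
Raise to the power 0.8:
(V/Q)^0.8 = 4.235048679^0.8 = 3.173121672
Multiply by A:
X50 = 12.5 * 3.173121672
= 39.664 cm

39.664 cm


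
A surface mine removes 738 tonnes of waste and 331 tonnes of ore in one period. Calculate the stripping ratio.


2.2296

Stripping ratio = waste tonnage / ore tonnage
= 738 / 331
= 2.2296


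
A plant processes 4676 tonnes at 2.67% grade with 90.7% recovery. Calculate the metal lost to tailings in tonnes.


Total metal in feed:
= 4676 * 2.67 / 100 = 124.8492 tonnes
Metal recovered:
= 124.8492 * 90.7 / 100 = 113.2382244 tonnes
Metal lost to tailings:
= 124.8492 - 113.2382244
= 11.611 tonnes

11.611 tonnes


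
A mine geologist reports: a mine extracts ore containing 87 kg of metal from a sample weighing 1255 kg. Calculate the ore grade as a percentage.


6.9323%

Ore grade = (metal mass / ore mass) * 100
= (87 / 1255) * 100
= 0.06932270916 * 100
= 6.9323%


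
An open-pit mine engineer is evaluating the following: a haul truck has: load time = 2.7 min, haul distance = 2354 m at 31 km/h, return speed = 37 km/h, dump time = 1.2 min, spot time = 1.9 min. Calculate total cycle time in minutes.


Convert haul speed to m/min: 31 * 1000/60 = 516.6666667 m/min
Haul time = 2354 / 516.6666667 = 4.556129032 min
Convert return speed to m/min: 37 * 1000/60 = 616.6666667 m/min
Return time = 2354 / 616.6666667 = 3.817297297 min
Total cycle time:
= 2.7 + 4.556129032 + 1.2 + 3.817297297 + 1.9
= 14.1734 min

14.1734 min


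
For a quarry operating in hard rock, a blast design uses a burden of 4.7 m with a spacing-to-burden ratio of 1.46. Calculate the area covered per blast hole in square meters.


First, find the spacing:
Spacing = burden * ratio = 4.7 * 1.46
= 6.862 m
Then, calculate the area:
Area = burden * spacing = 4.7 * 6.862
= 32.2514 m^2

32.2514 m^2


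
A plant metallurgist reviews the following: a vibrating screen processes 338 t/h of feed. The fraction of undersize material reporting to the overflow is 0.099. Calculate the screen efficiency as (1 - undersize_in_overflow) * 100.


90.1%

Screen efficiency = (1 - fraction of undersize in overflow) * 100
= (1 - 0.099) * 100
= 0.901 * 100
= 90.1%


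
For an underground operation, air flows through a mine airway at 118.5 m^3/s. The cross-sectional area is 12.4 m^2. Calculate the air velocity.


9.5565 m/s

Velocity = flow rate / cross-sectional area
= 118.5 / 12.4
= 9.5565 m/s


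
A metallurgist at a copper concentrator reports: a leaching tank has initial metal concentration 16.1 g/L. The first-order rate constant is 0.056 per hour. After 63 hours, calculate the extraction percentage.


97.0636%

Compute the exponent:
-k * t = -0.056 * 63 = -3.528
Remaining concentration:
C = 16.1 * exp(-3.528)
= 16.1 * 0.02936358435
= 0.472753708 g/L
Extracted = 16.1 - 0.472753708 = 15.62724629 g/L
Extraction % = 15.62724629 / 16.1 * 100
= 97.0636%


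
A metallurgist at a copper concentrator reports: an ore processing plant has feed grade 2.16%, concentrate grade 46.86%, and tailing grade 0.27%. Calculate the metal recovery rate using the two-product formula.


Using the two-product formula:
R = 100 * c * (f - t) / (f * (c - t))
Numerator = 100 * 46.86 * (2.16 - 0.27)
= 100 * 46.86 * 1.89
= 8856.54
Denominator = 2.16 * (46.86 - 0.27)
= 2.16 * 46.59
= 100.6344
R = 8856.54 / 100.6344
= 88.0071%

88.0071%


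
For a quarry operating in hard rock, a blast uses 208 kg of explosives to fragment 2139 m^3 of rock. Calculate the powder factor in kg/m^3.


0.0972 kg/m^3

Powder factor = explosive mass / rock volume
= 208 / 2139
= 0.0972 kg/m^3


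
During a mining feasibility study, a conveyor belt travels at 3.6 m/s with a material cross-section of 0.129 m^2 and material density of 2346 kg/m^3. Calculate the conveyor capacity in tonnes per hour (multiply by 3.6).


3922.1366 t/h

Volumetric flow = speed * area
= 3.6 * 0.129 = 0.4644 m^3/s
Mass flow = volumetric * density
= 0.4644 * 2346 = 1089.4824 kg/s
Convert to t/h: multiply by 3.6
Capacity = 1089.4824 * 3.6
= 3922.1366 t/h


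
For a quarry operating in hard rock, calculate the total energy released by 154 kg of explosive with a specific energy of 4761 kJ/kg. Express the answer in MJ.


Energy = mass * specific_energy / 1000
= 154 * 4761 / 1000
= 733194 / 1000
= 733.194 MJ

733.194 MJ


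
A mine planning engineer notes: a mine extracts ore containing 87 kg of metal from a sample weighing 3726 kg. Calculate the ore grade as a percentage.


2.3349%

Ore grade = (metal mass / ore mass) * 100
= (87 / 3726) * 100
= 0.02334943639 * 100
= 2.3349%


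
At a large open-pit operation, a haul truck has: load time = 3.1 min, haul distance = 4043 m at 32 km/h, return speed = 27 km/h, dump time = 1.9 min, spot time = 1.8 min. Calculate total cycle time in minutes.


Convert haul speed to m/min: 32 * 1000/60 = 533.3333333 m/min
Haul time = 4043 / 533.3333333 = 7.580625 min
Convert return speed to m/min: 27 * 1000/60 = 450 m/min
Return time = 4043 / 450 = 8.984444444 min
Total cycle time:
= 3.1 + 7.580625 + 1.9 + 8.984444444 + 1.8
= 23.3651 min

23.3651 min


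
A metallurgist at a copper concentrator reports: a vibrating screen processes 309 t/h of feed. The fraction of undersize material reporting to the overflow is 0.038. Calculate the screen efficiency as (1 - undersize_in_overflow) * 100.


96.2%

Screen efficiency = (1 - fraction of undersize in overflow) * 100
= (1 - 0.038) * 100
= 0.962 * 100
= 96.2%


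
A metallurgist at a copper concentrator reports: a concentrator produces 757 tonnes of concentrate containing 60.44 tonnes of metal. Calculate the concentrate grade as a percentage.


7.9841%

Grade = (metal in concentrate / concentrate mass) * 100
= (60.44 / 757) * 100
= 0.07984147952 * 100
= 7.9841%


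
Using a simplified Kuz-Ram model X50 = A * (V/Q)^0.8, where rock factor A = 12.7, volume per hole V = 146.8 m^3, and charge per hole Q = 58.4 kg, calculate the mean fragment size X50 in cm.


26.5494 cm

Compute V/Q:
V/Q = 146.8 / 58.4 = 2.51369863
Raise to the power 0.8:
(V/Q)^0.8 = 2.51369863^0.8 = 2.090501901
Multiply by A:
X50 = 12.7 * 2.090501901
= 26.5494 cm


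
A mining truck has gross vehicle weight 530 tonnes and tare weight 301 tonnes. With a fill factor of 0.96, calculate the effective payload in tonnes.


Maximum payload = gross - tare
= 530 - 301 = 229 tonnes
Effective payload = max payload * fill factor
= 229 * 0.96
= 219.84 tonnes

219.84 tonnes


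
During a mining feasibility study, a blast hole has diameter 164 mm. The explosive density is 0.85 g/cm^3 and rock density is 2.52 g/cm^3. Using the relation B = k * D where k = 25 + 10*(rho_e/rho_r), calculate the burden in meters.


4.6532 m

First, compute k:
rho_e / rho_r = 0.85 / 2.52 = 0.3373015873
k = 25 + 10 * 0.3373015873 = 28.37301587
Then, compute burden:
B = k * D / 1000 = 28.37301587 * 164 / 1000
= 4653.174603 / 1000
= 4.6532 m


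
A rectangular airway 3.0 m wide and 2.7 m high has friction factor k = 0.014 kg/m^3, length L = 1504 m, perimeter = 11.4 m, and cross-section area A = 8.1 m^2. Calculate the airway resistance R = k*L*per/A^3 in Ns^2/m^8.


0.4517 Ns^2/m^8

Compute the numerator:
k * L * per = 0.014 * 1504 * 11.4
= 240.0384
Compute the denominator:
A^3 = 8.1^3 = 531.441
Resistance:
R = 240.0384 / 531.441
= 0.4517 Ns^2/m^8


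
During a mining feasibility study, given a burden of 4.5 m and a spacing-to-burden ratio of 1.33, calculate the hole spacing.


Spacing = burden * ratio
= 4.5 * 1.33
= 5.985 m

5.985 m


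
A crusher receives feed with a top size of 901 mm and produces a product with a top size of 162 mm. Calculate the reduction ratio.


Reduction ratio = feed size / product size
= 901 / 162
= 5.5617

5.5617


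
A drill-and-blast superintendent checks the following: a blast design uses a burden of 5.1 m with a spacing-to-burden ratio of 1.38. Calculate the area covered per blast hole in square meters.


First, find the spacing:
Spacing = burden * ratio = 5.1 * 1.38
= 7.038 m
Then, calculate the area:
Area = burden * spacing = 5.1 * 7.038
= 35.8938 m^2

35.8938 m^2


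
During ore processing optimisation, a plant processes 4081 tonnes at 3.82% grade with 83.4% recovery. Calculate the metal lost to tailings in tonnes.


Total metal in feed:
= 4081 * 3.82 / 100 = 155.8942 tonnes
Metal recovered:
= 155.8942 * 83.4 / 100 = 130.0157628 tonnes
Metal lost to tailings:
= 155.8942 - 130.0157628
= 25.8784 tonnes

25.8784 tonnes


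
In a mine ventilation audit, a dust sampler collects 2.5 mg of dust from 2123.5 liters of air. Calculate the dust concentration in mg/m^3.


Convert liters to m^3: 1 m^3 = 1000 L
Concentration = mass / volume * 1000
= 2.5 / 2123.5 * 1000
= 0.001177301625 * 1000
= 1.1773 mg/m^3

1.1773 mg/m^3


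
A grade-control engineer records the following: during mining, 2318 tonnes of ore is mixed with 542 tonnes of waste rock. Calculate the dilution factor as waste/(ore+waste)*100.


Total material = ore + waste
= 2318 + 542 = 2860 tonnes
Dilution = waste / total * 100
= 542 / 2860 * 100
= 0.1895104895 * 100
= 18.951%

18.951%


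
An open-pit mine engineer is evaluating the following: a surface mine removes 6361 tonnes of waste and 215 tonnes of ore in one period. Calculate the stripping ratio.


Stripping ratio = waste tonnage / ore tonnage
= 6361 / 215
= 29.586

29.586


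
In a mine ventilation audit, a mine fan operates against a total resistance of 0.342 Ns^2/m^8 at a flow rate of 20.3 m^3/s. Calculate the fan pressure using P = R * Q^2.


Compute Q^2:
Q^2 = 20.3^2 = 412.09
Compute pressure:
P = R * Q^2 = 0.342 * 412.09
= 140.9348 Pa

140.9348 Pa


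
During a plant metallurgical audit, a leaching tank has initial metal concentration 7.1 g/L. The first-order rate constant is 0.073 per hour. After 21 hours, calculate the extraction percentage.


78.4113%

Compute the exponent:
-k * t = -0.073 * 21 = -1.533
Remaining concentration:
C = 7.1 * exp(-1.533)
= 7.1 * 0.2158870338
= 1.53279794 g/L
Extracted = 7.1 - 1.53279794 = 5.56720206 g/L
Extraction % = 5.56720206 / 7.1 * 100
= 78.4113%


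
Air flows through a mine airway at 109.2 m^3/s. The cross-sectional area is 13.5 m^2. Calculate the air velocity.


8.0889 m/s

Velocity = flow rate / cross-sectional area
= 109.2 / 13.5
= 8.0889 m/s


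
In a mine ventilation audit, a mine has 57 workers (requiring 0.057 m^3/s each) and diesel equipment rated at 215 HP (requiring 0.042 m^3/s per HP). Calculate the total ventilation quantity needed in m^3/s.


Airflow for workers:
Q_people = 57 * 0.057 = 3.249 m^3/s
Airflow for diesel equipment:
Q_diesel = 215 * 0.042 = 9.03 m^3/s
Total ventilation:
Q_total = 3.249 + 9.03
= 12.279 m^3/s

12.279 m^3/s


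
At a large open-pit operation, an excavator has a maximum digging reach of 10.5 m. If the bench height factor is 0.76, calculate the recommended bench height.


Bench height = reach * factor
= 10.5 * 0.76
= 7.98 m

7.98 m


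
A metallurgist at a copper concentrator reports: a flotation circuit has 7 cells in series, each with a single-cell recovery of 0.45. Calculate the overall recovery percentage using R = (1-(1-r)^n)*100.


Complement of single-cell recovery:
1 - r = 1 - 0.45 = 0.55
Raise to power n:
(1 - r)^7 = 0.55^7 = 0.01522435234
Overall recovery:
R = (1 - 0.01522435234) * 100
= 98.4776%

98.4776%


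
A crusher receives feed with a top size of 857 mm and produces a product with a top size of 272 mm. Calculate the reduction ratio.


3.1507

Reduction ratio = feed size / product size
= 857 / 272
= 3.1507


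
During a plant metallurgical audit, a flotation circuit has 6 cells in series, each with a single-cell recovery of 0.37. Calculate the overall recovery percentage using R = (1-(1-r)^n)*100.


93.7476%

Complement of single-cell recovery:
1 - r = 1 - 0.37 = 0.63
Raise to power n:
(1 - r)^6 = 0.63^6 = 0.06252350221
Overall recovery:
R = (1 - 0.06252350221) * 100
= 93.7476%


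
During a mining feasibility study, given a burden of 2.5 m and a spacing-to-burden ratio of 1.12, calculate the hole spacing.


2.8 m

Spacing = burden * ratio
= 2.5 * 1.12
= 2.8 m


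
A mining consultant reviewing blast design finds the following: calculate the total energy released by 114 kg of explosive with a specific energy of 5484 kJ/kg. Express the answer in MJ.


625.176 MJ

Energy = mass * specific_energy / 1000
= 114 * 5484 / 1000
= 625176 / 1000
= 625.176 MJ


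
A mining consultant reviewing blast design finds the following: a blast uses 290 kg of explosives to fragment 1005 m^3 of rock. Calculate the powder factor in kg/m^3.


0.2886 kg/m^3

Powder factor = explosive mass / rock volume
= 290 / 1005
= 0.2886 kg/m^3


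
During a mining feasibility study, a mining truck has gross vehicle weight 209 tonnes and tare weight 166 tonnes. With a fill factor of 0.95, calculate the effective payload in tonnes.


40.85 tonnes

Maximum payload = gross - tare
= 209 - 166 = 43 tonnes
Effective payload = max payload * fill factor
= 43 * 0.95
= 40.85 tonnes


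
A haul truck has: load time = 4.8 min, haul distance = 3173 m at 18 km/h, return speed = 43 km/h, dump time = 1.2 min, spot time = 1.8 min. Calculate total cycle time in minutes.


Convert haul speed to m/min: 18 * 1000/60 = 300 m/min
Haul time = 3173 / 300 = 10.57666667 min
Convert return speed to m/min: 43 * 1000/60 = 716.6666667 m/min
Return time = 3173 / 716.6666667 = 4.42744186 min
Total cycle time:
= 4.8 + 10.57666667 + 1.2 + 4.42744186 + 1.8
= 22.8041 min

22.8041 min


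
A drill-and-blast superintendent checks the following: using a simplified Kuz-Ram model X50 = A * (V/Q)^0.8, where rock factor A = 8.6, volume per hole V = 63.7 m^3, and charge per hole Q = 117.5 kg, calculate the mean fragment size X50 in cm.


5.2696 cm

Compute V/Q:
V/Q = 63.7 / 117.5 = 0.5421276596
Raise to the power 0.8:
(V/Q)^0.8 = 0.5421276596^0.8 = 0.6127470832
Multiply by A:
X50 = 8.6 * 0.6127470832
= 5.2696 cm


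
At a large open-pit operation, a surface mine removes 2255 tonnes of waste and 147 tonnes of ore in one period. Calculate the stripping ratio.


Stripping ratio = waste tonnage / ore tonnage
= 2255 / 147
= 15.3401

15.3401


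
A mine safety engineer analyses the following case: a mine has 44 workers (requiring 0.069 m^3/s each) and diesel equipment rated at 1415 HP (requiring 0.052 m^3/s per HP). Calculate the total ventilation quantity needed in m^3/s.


76.616 m^3/s

Airflow for workers:
Q_people = 44 * 0.069 = 3.036 m^3/s
Airflow for diesel equipment:
Q_diesel = 1415 * 0.052 = 73.58 m^3/s
Total ventilation:
Q_total = 3.036 + 73.58
= 76.616 m^3/s


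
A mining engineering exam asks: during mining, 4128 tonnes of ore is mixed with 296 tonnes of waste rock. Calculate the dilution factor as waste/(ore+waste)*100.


6.6908%

Total material = ore + waste
= 4128 + 296 = 4424 tonnes
Dilution = waste / total * 100
= 296 / 4424 * 100
= 0.06690777577 * 100
= 6.6908%


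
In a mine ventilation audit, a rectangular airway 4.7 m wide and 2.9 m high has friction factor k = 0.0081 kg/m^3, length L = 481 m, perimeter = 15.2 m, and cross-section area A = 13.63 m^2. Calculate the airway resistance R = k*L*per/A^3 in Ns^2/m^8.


0.0234 Ns^2/m^8

Compute the numerator:
k * L * per = 0.0081 * 481 * 15.2
= 59.22072
Compute the denominator:
A^3 = 13.63^3 = 2532.139147
Resistance:
R = 59.22072 / 2532.139147
= 0.0234 Ns^2/m^8


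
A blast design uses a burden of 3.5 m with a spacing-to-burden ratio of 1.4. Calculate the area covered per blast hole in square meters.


17.15 m^2

First, find the spacing:
Spacing = burden * ratio = 3.5 * 1.4
= 4.9 m
Then, calculate the area:
Area = burden * spacing = 3.5 * 4.9
= 17.15 m^2


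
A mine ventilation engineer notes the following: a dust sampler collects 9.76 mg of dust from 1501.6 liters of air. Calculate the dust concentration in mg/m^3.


Convert liters to m^3: 1 m^3 = 1000 L
Concentration = mass / volume * 1000
= 9.76 / 1501.6 * 1000
= 0.006499733617 * 1000
= 6.4997 mg/m^3

6.4997 mg/m^3


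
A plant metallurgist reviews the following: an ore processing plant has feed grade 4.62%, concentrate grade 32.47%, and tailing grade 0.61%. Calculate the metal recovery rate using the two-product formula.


Using the two-product formula:
R = 100 * c * (f - t) / (f * (c - t))
Numerator = 100 * 32.47 * (4.62 - 0.61)
= 100 * 32.47 * 4.01
= 13020.47
Denominator = 4.62 * (32.47 - 0.61)
= 4.62 * 31.86
= 147.1932
R = 13020.47 / 147.1932
= 88.4584%

88.4584%


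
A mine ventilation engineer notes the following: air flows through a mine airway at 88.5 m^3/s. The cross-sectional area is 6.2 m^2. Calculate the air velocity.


14.2742 m/s

Velocity = flow rate / cross-sectional area
= 88.5 / 6.2
= 14.2742 m/s


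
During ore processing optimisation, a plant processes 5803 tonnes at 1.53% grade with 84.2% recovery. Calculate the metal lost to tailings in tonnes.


14.0282 tonnes

Total metal in feed:
= 5803 * 1.53 / 100 = 88.7859 tonnes
Metal recovered:
= 88.7859 * 84.2 / 100 = 74.7577278 tonnes
Metal lost to tailings:
= 88.7859 - 74.7577278
= 14.0282 tonnes


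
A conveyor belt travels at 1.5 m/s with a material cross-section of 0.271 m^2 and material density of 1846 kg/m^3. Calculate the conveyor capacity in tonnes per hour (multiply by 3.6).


2701.4364 t/h

Volumetric flow = speed * area
= 1.5 * 0.271 = 0.4065 m^3/s
Mass flow = volumetric * density
= 0.4065 * 1846 = 750.399 kg/s
Convert to t/h: multiply by 3.6
Capacity = 750.399 * 3.6
= 2701.4364 t/h


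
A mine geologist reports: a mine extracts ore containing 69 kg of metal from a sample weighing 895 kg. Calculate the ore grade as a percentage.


7.7095%

Ore grade = (metal mass / ore mass) * 100
= (69 / 895) * 100
= 0.07709497207 * 100
= 7.7095%


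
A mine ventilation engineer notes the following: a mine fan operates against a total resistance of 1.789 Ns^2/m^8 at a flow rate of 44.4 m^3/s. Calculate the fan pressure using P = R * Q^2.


3526.763 Pa

Compute Q^2:
Q^2 = 44.4^2 = 1971.36
Compute pressure:
P = R * Q^2 = 1.789 * 1971.36
= 3526.763 Pa


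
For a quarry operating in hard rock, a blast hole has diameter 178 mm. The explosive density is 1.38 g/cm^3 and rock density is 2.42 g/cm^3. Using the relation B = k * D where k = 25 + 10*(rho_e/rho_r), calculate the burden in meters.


First, compute k:
rho_e / rho_r = 1.38 / 2.42 = 0.5702479339
k = 25 + 10 * 0.5702479339 = 30.70247934
Then, compute burden:
B = k * D / 1000 = 30.70247934 * 178 / 1000
= 5465.041322 / 1000
= 5.465 m

5.465 m


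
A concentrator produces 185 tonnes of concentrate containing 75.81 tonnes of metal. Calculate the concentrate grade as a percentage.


40.9784%

Grade = (metal in concentrate / concentrate mass) * 100
= (75.81 / 185) * 100
= 0.4097837838 * 100
= 40.9784%


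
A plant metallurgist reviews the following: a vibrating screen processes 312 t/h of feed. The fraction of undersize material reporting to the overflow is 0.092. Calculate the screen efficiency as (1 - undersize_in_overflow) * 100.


90.8%

Screen efficiency = (1 - fraction of undersize in overflow) * 100
= (1 - 0.092) * 100
= 0.908 * 100
= 90.8%


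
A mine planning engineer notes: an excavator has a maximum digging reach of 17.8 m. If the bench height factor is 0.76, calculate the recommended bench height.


Bench height = reach * factor
= 17.8 * 0.76
= 13.528 m

13.528 m


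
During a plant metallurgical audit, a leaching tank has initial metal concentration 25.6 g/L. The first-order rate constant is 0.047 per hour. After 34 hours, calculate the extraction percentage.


Compute the exponent:
-k * t = -0.047 * 34 = -1.598
Remaining concentration:
C = 25.6 * exp(-1.598)
= 25.6 * 0.2023007151
= 5.178898306 g/L
Extracted = 25.6 - 5.178898306 = 20.42110169 g/L
Extraction % = 20.42110169 / 25.6 * 100
= 79.7699%

79.7699%


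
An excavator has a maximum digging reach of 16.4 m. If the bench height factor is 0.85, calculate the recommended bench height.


13.94 m

Bench height = reach * factor
= 16.4 * 0.85
= 13.94 m


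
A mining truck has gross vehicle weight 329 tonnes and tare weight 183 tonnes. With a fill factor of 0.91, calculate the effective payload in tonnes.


132.86 tonnes

Maximum payload = gross - tare
= 329 - 183 = 146 tonnes
Effective payload = max payload * fill factor
= 146 * 0.91
= 132.86 tonnes


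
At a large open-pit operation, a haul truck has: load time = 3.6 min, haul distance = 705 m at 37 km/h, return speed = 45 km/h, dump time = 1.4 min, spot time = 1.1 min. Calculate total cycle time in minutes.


Convert haul speed to m/min: 37 * 1000/60 = 616.6666667 m/min
Haul time = 705 / 616.6666667 = 1.143243243 min
Convert return speed to m/min: 45 * 1000/60 = 750 m/min
Return time = 705 / 750 = 0.94 min
Total cycle time:
= 3.6 + 1.143243243 + 1.4 + 0.94 + 1.1
= 8.1832 min

8.1832 min


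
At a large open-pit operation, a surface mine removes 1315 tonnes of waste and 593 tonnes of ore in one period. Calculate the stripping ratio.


2.2175

Stripping ratio = waste tonnage / ore tonnage
= 1315 / 593
= 2.2175


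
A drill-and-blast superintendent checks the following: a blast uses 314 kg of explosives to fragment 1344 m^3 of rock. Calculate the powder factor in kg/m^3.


0.2336 kg/m^3

Powder factor = explosive mass / rock volume
= 314 / 1344
= 0.2336 kg/m^3


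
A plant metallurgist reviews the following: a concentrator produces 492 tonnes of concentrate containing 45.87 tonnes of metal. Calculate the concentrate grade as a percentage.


Grade = (metal in concentrate / concentrate mass) * 100
= (45.87 / 492) * 100
= 0.09323170732 * 100
= 9.3232%

9.3232%


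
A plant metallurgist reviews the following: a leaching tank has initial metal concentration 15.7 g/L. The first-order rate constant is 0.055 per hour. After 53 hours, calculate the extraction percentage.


Compute the exponent:
-k * t = -0.055 * 53 = -2.915
Remaining concentration:
C = 15.7 * exp(-2.915)
= 15.7 * 0.05420403103
= 0.8510032872 g/L
Extracted = 15.7 - 0.8510032872 = 14.84899671 g/L
Extraction % = 14.84899671 / 15.7 * 100
= 94.5796%

94.5796%


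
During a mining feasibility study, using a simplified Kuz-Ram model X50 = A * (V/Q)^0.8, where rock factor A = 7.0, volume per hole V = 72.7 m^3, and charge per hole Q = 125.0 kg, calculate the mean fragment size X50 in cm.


Compute V/Q:
V/Q = 72.7 / 125.0 = 0.5816
Raise to the power 0.8:
(V/Q)^0.8 = 0.5816^0.8 = 0.6481858085
Multiply by A:
X50 = 7.0 * 0.6481858085
= 4.5373 cm

4.5373 cm


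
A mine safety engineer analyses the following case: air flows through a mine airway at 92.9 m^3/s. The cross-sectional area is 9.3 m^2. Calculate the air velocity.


Velocity = flow rate / cross-sectional area
= 92.9 / 9.3
= 9.9892 m/s

9.9892 m/s


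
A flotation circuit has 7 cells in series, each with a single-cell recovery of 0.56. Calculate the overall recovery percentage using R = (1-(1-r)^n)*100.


Complement of single-cell recovery:
1 - r = 1 - 0.56 = 0.44
Raise to power n:
(1 - r)^7 = 0.44^7 = 0.003192778097
Overall recovery:
R = (1 - 0.003192778097) * 100
= 99.6807%

99.6807%


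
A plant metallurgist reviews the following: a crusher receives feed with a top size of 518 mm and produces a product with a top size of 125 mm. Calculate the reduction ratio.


Reduction ratio = feed size / product size
= 518 / 125
= 4.144

4.144


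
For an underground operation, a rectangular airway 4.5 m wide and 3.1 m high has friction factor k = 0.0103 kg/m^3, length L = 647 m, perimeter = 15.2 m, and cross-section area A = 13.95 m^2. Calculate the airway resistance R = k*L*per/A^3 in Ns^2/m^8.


Compute the numerator:
k * L * per = 0.0103 * 647 * 15.2
= 101.29432
Compute the denominator:
A^3 = 13.95^3 = 2714.704875
Resistance:
R = 101.29432 / 2714.704875
= 0.0373 Ns^2/m^8

0.0373 Ns^2/m^8


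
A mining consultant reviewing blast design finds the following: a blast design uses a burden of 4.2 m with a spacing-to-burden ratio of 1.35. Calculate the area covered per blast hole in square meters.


23.814 m^2

First, find the spacing:
Spacing = burden * ratio = 4.2 * 1.35
= 5.67 m
Then, calculate the area:
Area = burden * spacing = 4.2 * 5.67
= 23.814 m^2


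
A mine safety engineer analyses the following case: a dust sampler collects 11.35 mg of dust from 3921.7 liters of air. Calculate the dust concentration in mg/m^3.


Convert liters to m^3: 1 m^3 = 1000 L
Concentration = mass / volume * 1000
= 11.35 / 3921.7 * 1000
= 0.002894153046 * 1000
= 2.8942 mg/m^3

2.8942 mg/m^3


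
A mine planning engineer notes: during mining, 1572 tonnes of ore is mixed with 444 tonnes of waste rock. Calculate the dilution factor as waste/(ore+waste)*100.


Total material = ore + waste
= 1572 + 444 = 2016 tonnes
Dilution = waste / total * 100
= 444 / 2016 * 100
= 0.2202380952 * 100
= 22.0238%

22.0238%


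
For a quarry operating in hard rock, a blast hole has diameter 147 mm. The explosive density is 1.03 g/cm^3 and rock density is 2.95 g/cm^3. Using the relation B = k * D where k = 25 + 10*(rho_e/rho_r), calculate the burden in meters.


First, compute k:
rho_e / rho_r = 1.03 / 2.95 = 0.3491525424
k = 25 + 10 * 0.3491525424 = 28.49152542
Then, compute burden:
B = k * D / 1000 = 28.49152542 * 147 / 1000
= 4188.254237 / 1000
= 4.1883 m

4.1883 m


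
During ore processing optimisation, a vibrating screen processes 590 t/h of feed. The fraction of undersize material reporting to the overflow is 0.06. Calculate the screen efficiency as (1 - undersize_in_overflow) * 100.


94.0%

Screen efficiency = (1 - fraction of undersize in overflow) * 100
= (1 - 0.06) * 100
= 0.94 * 100
= 94.0%


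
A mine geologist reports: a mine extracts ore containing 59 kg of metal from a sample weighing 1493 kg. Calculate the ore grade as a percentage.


3.9518%

Ore grade = (metal mass / ore mass) * 100
= (59 / 1493) * 100
= 0.0395177495 * 100
= 3.9518%


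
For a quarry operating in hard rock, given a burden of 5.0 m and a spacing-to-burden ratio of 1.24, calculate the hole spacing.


6.2 m

Spacing = burden * ratio
= 5.0 * 1.24
= 6.2 m


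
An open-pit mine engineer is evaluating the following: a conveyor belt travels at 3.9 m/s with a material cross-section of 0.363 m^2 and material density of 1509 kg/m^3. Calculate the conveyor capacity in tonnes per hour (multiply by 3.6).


Volumetric flow = speed * area
= 3.9 * 0.363 = 1.4157 m^3/s
Mass flow = volumetric * density
= 1.4157 * 1509 = 2136.2913 kg/s
Convert to t/h: multiply by 3.6
Capacity = 2136.2913 * 3.6
= 7690.6487 t/h

7690.6487 t/h


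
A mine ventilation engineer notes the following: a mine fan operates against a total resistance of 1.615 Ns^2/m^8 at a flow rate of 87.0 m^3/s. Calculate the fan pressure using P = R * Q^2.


Compute Q^2:
Q^2 = 87.0^2 = 7569.0
Compute pressure:
P = R * Q^2 = 1.615 * 7569.0
= 12223.935 Pa

12223.935 Pa


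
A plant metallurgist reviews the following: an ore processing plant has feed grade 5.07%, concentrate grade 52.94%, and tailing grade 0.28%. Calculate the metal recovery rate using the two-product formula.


Using the two-product formula:
R = 100 * c * (f - t) / (f * (c - t))
Numerator = 100 * 52.94 * (5.07 - 0.28)
= 100 * 52.94 * 4.79
= 25358.26
Denominator = 5.07 * (52.94 - 0.28)
= 5.07 * 52.66
= 266.9862
R = 25358.26 / 266.9862
= 94.9797%

94.9797%


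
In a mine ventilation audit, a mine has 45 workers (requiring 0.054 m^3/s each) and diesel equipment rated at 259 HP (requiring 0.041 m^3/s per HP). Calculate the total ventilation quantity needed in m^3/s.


13.049 m^3/s

Airflow for workers:
Q_people = 45 * 0.054 = 2.43 m^3/s
Airflow for diesel equipment:
Q_diesel = 259 * 0.041 = 10.619 m^3/s
Total ventilation:
Q_total = 2.43 + 10.619
= 13.049 m^3/s


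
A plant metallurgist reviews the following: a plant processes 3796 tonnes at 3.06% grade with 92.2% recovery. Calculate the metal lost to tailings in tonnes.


9.0603 tonnes

Total metal in feed:
= 3796 * 3.06 / 100 = 116.1576 tonnes
Metal recovered:
= 116.1576 * 92.2 / 100 = 107.0973072 tonnes
Metal lost to tailings:
= 116.1576 - 107.0973072
= 9.0603 tonnes


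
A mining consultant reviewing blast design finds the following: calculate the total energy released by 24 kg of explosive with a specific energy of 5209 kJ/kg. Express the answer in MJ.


125.016 MJ

Energy = mass * specific_energy / 1000
= 24 * 5209 / 1000
= 125016 / 1000
= 125.016 MJ


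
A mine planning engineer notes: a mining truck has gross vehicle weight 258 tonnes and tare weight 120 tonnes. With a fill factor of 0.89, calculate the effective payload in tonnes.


Maximum payload = gross - tare
= 258 - 120 = 138 tonnes
Effective payload = max payload * fill factor
= 138 * 0.89
= 122.82 tonnes

122.82 tonnes


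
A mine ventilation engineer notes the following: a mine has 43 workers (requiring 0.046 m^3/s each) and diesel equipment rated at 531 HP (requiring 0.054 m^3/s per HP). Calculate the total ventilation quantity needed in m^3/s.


Airflow for workers:
Q_people = 43 * 0.046 = 1.978 m^3/s
Airflow for diesel equipment:
Q_diesel = 531 * 0.054 = 28.674 m^3/s
Total ventilation:
Q_total = 1.978 + 28.674
= 30.652 m^3/s

30.652 m^3/s


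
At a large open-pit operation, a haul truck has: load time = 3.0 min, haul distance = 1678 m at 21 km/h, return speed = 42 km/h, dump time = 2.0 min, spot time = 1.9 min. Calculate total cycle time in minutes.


14.0914 min

Convert haul speed to m/min: 21 * 1000/60 = 350 m/min
Haul time = 1678 / 350 = 4.794285714 min
Convert return speed to m/min: 42 * 1000/60 = 700 m/min
Return time = 1678 / 700 = 2.397142857 min
Total cycle time:
= 3.0 + 4.794285714 + 2.0 + 2.397142857 + 1.9
= 14.0914 min


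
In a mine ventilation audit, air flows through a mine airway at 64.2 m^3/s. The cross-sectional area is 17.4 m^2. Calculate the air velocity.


Velocity = flow rate / cross-sectional area
= 64.2 / 17.4
= 3.6897 m/s

3.6897 m/s


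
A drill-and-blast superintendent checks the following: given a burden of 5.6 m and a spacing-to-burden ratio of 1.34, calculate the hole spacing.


Spacing = burden * ratio
= 5.6 * 1.34
= 7.504 m

7.504 m


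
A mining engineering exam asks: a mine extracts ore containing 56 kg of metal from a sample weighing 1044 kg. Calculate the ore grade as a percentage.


Ore grade = (metal mass / ore mass) * 100
= (56 / 1044) * 100
= 0.05363984674 * 100
= 5.364%

5.364%


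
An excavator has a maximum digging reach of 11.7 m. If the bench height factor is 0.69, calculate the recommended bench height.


Bench height = reach * factor
= 11.7 * 0.69
= 8.073 m

8.073 m


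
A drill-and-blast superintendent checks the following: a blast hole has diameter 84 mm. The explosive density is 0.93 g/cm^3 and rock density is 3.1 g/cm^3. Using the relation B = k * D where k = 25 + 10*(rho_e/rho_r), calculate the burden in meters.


2.352 m

First, compute k:
rho_e / rho_r = 0.93 / 3.1 = 0.3
k = 25 + 10 * 0.3 = 28
Then, compute burden:
B = k * D / 1000 = 28 * 84 / 1000
= 2352 / 1000
= 2.352 m


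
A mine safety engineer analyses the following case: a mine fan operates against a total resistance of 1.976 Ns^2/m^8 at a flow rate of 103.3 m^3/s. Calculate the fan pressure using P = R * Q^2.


Compute Q^2:
Q^2 = 103.3^2 = 10670.89
Compute pressure:
P = R * Q^2 = 1.976 * 10670.89
= 21085.6786 Pa

21085.6786 Pa


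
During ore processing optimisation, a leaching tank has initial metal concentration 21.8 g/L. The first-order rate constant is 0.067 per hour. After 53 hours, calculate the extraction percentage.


Compute the exponent:
-k * t = -0.067 * 53 = -3.551
Remaining concentration:
C = 21.8 * exp(-3.551)
= 21.8 * 0.02869592937
= 0.6255712603 g/L
Extracted = 21.8 - 0.6255712603 = 21.17442874 g/L
Extraction % = 21.17442874 / 21.8 * 100
= 97.1304%

97.1304%


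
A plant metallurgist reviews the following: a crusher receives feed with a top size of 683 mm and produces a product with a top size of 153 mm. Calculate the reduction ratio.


4.4641

Reduction ratio = feed size / product size
= 683 / 153
= 4.4641


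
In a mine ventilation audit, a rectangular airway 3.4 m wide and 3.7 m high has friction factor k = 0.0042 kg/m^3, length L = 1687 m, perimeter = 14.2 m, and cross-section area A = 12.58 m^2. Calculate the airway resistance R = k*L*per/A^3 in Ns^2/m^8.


Compute the numerator:
k * L * per = 0.0042 * 1687 * 14.2
= 100.61268
Compute the denominator:
A^3 = 12.58^3 = 1990.865512
Resistance:
R = 100.61268 / 1990.865512
= 0.0505 Ns^2/m^8

0.0505 Ns^2/m^8


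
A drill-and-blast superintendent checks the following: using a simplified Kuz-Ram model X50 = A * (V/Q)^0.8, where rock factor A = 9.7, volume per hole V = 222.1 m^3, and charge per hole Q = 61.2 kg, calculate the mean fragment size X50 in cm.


Compute V/Q:
V/Q = 222.1 / 61.2 = 3.629084967
Raise to the power 0.8:
(V/Q)^0.8 = 3.629084967^0.8 = 2.804385475
Multiply by A:
X50 = 9.7 * 2.804385475
= 27.2025 cm

27.2025 cm
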